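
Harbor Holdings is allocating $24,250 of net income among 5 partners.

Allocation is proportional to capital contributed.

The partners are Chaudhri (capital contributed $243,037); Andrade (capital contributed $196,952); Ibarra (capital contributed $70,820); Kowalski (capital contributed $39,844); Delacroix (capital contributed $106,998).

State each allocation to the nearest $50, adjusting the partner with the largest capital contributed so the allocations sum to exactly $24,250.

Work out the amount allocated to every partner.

Sum of capital contributed: 657,651.
Pro-rata amounts: Chaudhri 243,037/657,651 × $24,250 = 8,961.66; Andrade 196,952/657,651 × $24,250 = 7,262.34; Ibarra 70,820/657,651 × $24,250 = 2,611.39; Kowalski 39,844/657,651 × $24,250 = 1,469.19; Delacroix 106,998/657,651 × $24,250 = 3,945.41.
At nearest $50: Chaudhri $8,950; Andrade $7,250; Ibarra $2,600; Kowalski $1,450; Delacroix $3,950. Sum = $24,200.
Difference $24,250 − $24,200 = +$50 applied to largest capital contributed (Chaudhri): Chaudhri becomes $9,000.

Chaudhri: $9,000 | Andrade: $7,250 | Ibarra: $2,600 | Kowalski: $1,450 | Delacroix: $3,950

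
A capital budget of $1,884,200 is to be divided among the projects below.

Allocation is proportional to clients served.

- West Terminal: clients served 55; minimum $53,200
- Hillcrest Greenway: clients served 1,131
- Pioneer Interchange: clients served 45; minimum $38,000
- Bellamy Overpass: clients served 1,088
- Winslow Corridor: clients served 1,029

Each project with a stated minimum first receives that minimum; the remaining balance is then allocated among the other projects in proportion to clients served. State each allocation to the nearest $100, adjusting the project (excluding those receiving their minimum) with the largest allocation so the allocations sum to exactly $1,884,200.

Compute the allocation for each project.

West Terminal: $53,200 | Hillcrest Greenway: $624,400 | Pioneer Interchange: $38,000 | Bellamy Overpass: $600,600 | Winslow Corridor: $568,000

Fund the minimums — West Terminal $53,200; Pioneer Interchange $38,000. Remaining pool $1,793,000.
Remaining pool split over remaining clients served 3,248: Hillcrest Greenway 624,348.21 → $624,300; Bellamy Overpass 600,610.84 → $600,600; Winslow Corridor 568,040.95 → $568,000.
Rounding difference +$100 applied to Hillcrest Greenway → $624,400.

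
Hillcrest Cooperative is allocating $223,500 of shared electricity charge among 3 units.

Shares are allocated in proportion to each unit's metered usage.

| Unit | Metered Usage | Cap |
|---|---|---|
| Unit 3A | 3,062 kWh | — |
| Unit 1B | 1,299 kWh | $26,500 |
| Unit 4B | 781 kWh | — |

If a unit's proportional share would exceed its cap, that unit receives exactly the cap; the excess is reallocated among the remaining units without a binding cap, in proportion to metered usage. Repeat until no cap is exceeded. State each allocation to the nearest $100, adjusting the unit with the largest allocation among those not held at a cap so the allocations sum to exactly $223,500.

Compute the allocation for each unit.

Sum of metered usage: 5,142.
Unconstrained shares: Unit 3A 133,091.60; Unit 1B 56,461.79; Unit 4B 33,946.62.
Held at cap: Unit 1B ($26,500); balance $197,000 reallocated over remaining metered usage 3,843.
Redistributed shares: Unit 3A 156,964.35 → $157,000; Unit 4B 40,035.65 → $40,000.

Unit 3A: $157,000 | Unit 1B: $26,500 | Unit 4B: $40,000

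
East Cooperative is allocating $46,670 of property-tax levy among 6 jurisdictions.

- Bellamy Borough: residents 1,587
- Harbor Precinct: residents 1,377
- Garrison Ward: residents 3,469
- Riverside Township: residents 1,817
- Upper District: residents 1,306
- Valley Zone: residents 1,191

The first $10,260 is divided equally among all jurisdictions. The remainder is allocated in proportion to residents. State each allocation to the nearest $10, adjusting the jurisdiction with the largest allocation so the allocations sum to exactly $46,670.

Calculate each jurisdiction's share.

$10,260 shared equally gives $1,710 per jurisdiction.
Remainder $36,410 by residents (total 10,747): Bellamy Borough 5,376.63 → $5,380; Harbor Precinct 4,665.17 → $4,670; Garrison Ward 11,752.70 → $11,750; Riverside Township 6,155.85 → $6,160; Upper District 4,424.63 → $4,420; Valley Zone 4,035.02 → $4,040.
Rounding difference −$10 on remainder applied to Garrison Ward.
Totals: Bellamy Borough $1,710 + $5,380 = $7,090; Harbor Precinct $1,710 + $4,670 = $6,380; Garrison Ward $1,710 + $11,740 = $13,450; Riverside Township $1,710 + $6,160 = $7,870; Upper District $1,710 + $4,420 = $6,130; Valley Zone $1,710 + $4,040 = $5,750.

Bellamy Borough: $7,090 | Harbor Precinct: $6,380 | Garrison Ward: $13,450 | Riverside Township: $7,870 | Upper District: $6,130 | Valley Zone: $5,750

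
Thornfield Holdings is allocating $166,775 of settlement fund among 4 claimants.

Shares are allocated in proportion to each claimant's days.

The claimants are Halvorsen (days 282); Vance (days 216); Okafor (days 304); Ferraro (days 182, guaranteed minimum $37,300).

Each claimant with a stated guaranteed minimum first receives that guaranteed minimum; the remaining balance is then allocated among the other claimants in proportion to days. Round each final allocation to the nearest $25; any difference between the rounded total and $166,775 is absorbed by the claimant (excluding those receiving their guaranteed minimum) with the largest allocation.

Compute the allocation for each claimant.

Halvorsen: $45,525; Vance: $34,875; Okafor: $49,075; Ferraro: $37,300

Fund the minimums — Ferraro $37,300. Remaining pool $129,475.
Remaining pool split over remaining days 802: Halvorsen 45,526.12 → $45,525; Vance 34,871.07 → $34,875; Okafor 49,077.81 → $49,075.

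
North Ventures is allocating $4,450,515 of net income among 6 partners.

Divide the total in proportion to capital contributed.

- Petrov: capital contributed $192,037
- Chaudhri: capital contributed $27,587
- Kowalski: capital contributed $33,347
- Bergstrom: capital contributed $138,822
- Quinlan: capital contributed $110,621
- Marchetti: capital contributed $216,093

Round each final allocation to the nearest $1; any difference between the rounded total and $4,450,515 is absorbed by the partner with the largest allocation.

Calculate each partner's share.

Capital contributed total: 718,507.
Proportional shares: Petrov 192,037/718,507 × $4,450,515 = 1,189,499.27; Chaudhri 27,587/718,507 × $4,450,515 = 170,877.05; Kowalski 33,347/718,507 × $4,450,515 = 206,555.15; Bergstrom 138,822/718,507 × $4,450,515 = 859,879.44; Quinlan 110,621/718,507 × $4,450,515 = 685,199.20; Marchetti 216,093/718,507 × $4,450,515 = 1,338,504.90.
At nearest $1: Petrov $1,189,499; Chaudhri $170,877; Kowalski $206,555; Bergstrom $859,879; Quinlan $685,199; Marchetti $1,338,505. Sum = $4,450,514.
Difference $4,450,515 − $4,450,514 = +$1 applied to largest allocation (Marchetti): Marchetti becomes $1,338,506.

Petrov: $1,189,499 · Chaudhri: $170,877 · Kowalski: $206,555 · Bergstrom: $859,879 · Quinlan: $685,199 · Marchetti: $1,338,506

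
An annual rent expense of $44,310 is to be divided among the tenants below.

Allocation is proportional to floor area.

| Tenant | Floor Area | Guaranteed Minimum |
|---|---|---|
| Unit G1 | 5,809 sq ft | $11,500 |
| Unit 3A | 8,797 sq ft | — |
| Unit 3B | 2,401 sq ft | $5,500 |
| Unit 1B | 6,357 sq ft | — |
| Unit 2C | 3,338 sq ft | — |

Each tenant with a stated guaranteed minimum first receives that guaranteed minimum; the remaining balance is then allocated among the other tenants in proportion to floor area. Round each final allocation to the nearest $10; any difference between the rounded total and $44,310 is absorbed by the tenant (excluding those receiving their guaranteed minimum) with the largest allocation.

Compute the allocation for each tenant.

Unit G1: $11,500 | Unit 3A: $12,990 | Unit 3B: $5,500 | Unit 1B: $9,390 | Unit 2C: $4,930

Fund the minimums — Unit G1 $11,500; Unit 3B $5,500. Balance $27,310.
Balance split over remaining floor area 18,492: Unit 3A 12,991.89 → $12,990; Unit 1B 9,388.37 → $9,390; Unit 2C 4,929.74 → $4,930.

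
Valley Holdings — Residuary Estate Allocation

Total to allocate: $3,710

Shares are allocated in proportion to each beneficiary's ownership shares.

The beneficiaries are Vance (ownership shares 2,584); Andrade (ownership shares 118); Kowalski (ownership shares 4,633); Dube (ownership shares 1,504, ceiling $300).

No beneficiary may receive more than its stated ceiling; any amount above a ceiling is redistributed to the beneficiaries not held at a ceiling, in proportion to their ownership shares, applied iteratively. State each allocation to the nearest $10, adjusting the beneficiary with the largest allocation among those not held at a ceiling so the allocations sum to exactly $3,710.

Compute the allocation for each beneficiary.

Ownership shares total: 8,839.
Proportional shares (ignoring caps): Vance 1,084.58; Andrade 49.53; Kowalski 1,944.61; Dube 631.28.
Cap binds for Dube ($300); balance $3,410 reallocated over remaining ownership shares 7,335.
Shares after redistribution: Vance 1,201.29 → $1,200; Andrade 54.86 → $50; Kowalski 2,153.86 → $2,150.
Rounding difference +$10 applied to Kowalski → $2,160.

Vance: $1,200 · Andrade: $50 · Kowalski: $2,160 · Dube: $300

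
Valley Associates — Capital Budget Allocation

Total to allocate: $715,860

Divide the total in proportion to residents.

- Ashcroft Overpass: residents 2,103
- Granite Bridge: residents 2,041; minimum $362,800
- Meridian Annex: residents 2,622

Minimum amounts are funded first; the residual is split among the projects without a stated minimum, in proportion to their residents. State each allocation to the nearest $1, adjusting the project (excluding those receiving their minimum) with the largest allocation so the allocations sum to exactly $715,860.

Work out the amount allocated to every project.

Guaranteed amounts: Granite Bridge $362,800. Remaining pool $353,060.
Remaining pool split over remaining residents 4,725: Ashcroft Overpass 157,139.72 → $157,140; Meridian Annex 195,920.28 → $195,920.

Ashcroft Overpass: $157,140 | Granite Bridge: $362,800 | Meridian Annex: $195,920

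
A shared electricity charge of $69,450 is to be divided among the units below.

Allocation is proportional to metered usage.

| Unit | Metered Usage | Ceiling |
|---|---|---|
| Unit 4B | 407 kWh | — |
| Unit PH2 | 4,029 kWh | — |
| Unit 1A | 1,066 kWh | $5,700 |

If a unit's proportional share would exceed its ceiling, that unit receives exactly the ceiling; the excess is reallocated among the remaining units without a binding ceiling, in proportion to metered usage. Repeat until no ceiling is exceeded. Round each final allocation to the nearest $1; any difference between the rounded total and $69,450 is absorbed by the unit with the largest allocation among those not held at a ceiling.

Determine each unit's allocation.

Sum of metered usage: 5,502.
Proportional shares (ignoring caps): Unit 4B 5,137.43; Unit PH2 50,856.79; Unit 1A 13,455.78.
Held at cap: Unit 1A ($5,700); balance $63,750 reallocated over remaining metered usage 4,436.
Redistributed shares: Unit 4B 5,849.02 → $5,849; Unit PH2 57,900.98 → $57,901.

Unit 4B: $5,849 | Unit PH2: $57,901 | Unit 1A: $5,700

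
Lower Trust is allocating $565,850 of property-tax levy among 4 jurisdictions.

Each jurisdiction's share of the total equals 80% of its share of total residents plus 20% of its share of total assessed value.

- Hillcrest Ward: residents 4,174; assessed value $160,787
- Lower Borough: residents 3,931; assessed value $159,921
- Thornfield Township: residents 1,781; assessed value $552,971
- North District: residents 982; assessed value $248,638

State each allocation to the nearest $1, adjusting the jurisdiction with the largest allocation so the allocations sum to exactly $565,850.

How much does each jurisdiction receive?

Residents total 10,868; assessed value total 1,122,317.
Blended shares (80% residents + 20% assessed value): Hillcrest Ward 0.3359; Lower Borough 0.3179; Thornfield Township 0.2296; North District 0.1166.
Unrounded shares: Hillcrest Ward 190,070.90; Lower Borough 179,862.01; Thornfield Township 129,942.61; North District 65,974.48.
At nearest $1: Hillcrest Ward $190,071; Lower Borough $179,862; Thornfield Township $129,943; North District $65,974. Sum = $565,850.
Rounded total matches; no reconciliation needed.

Hillcrest Ward: $190,071; Lower Borough: $179,862; Thornfield Township: $129,943; North District: $65,974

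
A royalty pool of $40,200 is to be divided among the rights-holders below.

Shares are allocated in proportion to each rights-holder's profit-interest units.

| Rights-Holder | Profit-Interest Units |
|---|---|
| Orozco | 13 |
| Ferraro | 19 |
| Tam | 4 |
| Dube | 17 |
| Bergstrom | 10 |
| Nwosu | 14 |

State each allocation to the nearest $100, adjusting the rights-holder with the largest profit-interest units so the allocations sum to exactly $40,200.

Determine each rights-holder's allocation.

Total profit-interest units = 13 + 19 + 4 + 17 + 10 + 14 = 77.
Unrounded shares: Orozco 6,787.01; Ferraro 9,919.48; Tam 2,088.31; Dube 8,875.32; Bergstrom 5,220.78; Nwosu 7,309.09.
Rounded to nearest $100: Orozco $6,800; Ferraro $9,900; Tam $2,100; Dube $8,900; Bergstrom $5,200; Nwosu $7,300. Sum = $40,200.
No rounding difference to absorb.

Orozco: $6,800; Ferraro: $9,900; Tam: $2,100; Dube: $8,900; Bergstrom: $5,200; Nwosu: $7,300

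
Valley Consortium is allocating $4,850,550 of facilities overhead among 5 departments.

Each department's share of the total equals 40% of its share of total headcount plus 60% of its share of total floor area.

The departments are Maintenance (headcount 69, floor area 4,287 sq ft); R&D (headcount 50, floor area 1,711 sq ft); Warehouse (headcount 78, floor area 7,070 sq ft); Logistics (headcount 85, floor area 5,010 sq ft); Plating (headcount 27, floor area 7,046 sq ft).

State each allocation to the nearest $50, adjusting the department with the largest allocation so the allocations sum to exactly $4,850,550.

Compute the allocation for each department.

Headcount total 309; floor area total 25,124.
Composite weights (40% headcount + 60% floor area): Maintenance 0.1917; R&D 0.1056; Warehouse 0.2698; Logistics 0.2297; Plating 0.2032.
Proportional shares: Maintenance 929,853.26; R&D 512,151.37; Warehouse 1,308,743.46; Logistics 1,114,069.06; Plating 985,732.85.
After rounding ($50): Maintenance $929,850; R&D $512,150; Warehouse $1,308,750; Logistics $1,114,050; Plating $985,750. Sum = $4,850,550.
Rounded total matches; no reconciliation needed.

Maintenance: $929,850 | R&D: $512,150 | Warehouse: $1,308,750 | Logistics: $1,114,050 | Plating: $985,750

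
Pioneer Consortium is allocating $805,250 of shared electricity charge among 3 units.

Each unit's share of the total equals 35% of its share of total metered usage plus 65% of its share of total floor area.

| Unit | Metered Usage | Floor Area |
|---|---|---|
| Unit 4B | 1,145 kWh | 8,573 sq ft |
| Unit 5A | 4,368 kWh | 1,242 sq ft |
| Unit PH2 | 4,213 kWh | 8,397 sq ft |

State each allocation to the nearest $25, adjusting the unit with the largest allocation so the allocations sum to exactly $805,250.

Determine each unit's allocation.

Metered usage total 9,726; floor area total 18,212.
Combined weights (35% metered usage + 65% floor area): Unit 4B 0.3472; Unit 5A 0.2015; Unit PH2 0.4513.
Proportional shares: Unit 4B 279,567.35; Unit 5A 162,269.82; Unit PH2 363,412.82.
After rounding ($25): Unit 4B $279,575; Unit 5A $162,275; Unit PH2 $363,425. Sum = $805,275.
Difference $805,250 − $805,275 = −$25 applied to largest allocation (Unit PH2): Unit PH2 becomes $363,400.

Unit 4B: $279,575 · Unit 5A: $162,275 · Unit PH2: $363,400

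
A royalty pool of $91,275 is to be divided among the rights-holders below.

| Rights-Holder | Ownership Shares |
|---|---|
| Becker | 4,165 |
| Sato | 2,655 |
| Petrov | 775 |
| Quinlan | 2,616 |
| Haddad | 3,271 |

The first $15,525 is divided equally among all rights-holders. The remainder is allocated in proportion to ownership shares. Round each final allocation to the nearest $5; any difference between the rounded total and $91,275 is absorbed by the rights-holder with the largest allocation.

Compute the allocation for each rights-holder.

$15,525 shared equally gives $3,105 per rights-holder.
Remainder $75,750 by ownership shares (total 13,482): Becker 23,401.48 → $23,400; Sato 14,917.39 → $14,915; Petrov 4,354.42 → $4,355; Quinlan 14,698.26 → $14,700; Haddad 18,378.45 → $18,380.
Totals: Becker $3,105 + $23,400 = $26,505; Sato $3,105 + $14,915 = $18,020; Petrov $3,105 + $4,355 = $7,460; Quinlan $3,105 + $14,700 = $17,805; Haddad $3,105 + $18,380 = $21,485.

Becker: $26,505 | Sato: $18,020 | Petrov: $7,460 | Quinlan: $17,805 | Haddad: $21,485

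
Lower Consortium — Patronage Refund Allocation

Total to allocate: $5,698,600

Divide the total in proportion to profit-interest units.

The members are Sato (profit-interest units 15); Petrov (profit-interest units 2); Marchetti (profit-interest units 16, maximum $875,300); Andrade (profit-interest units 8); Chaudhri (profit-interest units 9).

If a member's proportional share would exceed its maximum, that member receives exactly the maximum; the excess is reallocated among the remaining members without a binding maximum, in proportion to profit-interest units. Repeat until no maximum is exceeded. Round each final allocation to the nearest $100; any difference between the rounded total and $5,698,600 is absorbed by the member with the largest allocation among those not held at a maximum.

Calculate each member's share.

Sato: $2,127,900 | Petrov: $283,700 | Marchetti: $875,300 | Andrade: $1,134,900 | Chaudhri: $1,276,800

Total profit-interest units = 50.
Unconstrained shares: Sato 1,709,580.00; Petrov 227,944.00; Marchetti 1,823,552.00; Andrade 911,776.00; Chaudhri 1,025,748.00.
Cap binds for Marchetti ($875,300); remaining pool $4,823,300 reallocated over remaining profit-interest units 34.
Remaining shares: Sato 2,127,926.47 → $2,127,900; Petrov 283,723.53 → $283,700; Andrade 1,134,894.12 → $1,134,900; Chaudhri 1,276,755.88 → $1,276,800.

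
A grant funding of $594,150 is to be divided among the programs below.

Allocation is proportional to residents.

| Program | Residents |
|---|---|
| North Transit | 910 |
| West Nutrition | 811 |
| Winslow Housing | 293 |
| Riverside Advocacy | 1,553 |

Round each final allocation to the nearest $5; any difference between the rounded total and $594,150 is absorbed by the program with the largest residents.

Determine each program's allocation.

Combined residents = 3,567.
Pro-rata amounts: North Transit 910/3,567 × $594,150 = 151,577.38; West Nutrition 811/3,567 × $594,150 = 135,087.09; Winslow Housing 293/3,567 × $594,150 = 48,804.58; Riverside Advocacy 1,553/3,567 × $594,150 = 258,680.95.
Rounded to nearest $5: North Transit $151,575; West Nutrition $135,085; Winslow Housing $48,805; Riverside Advocacy $258,680. Sum = $594,145.
Difference $594,150 − $594,145 = +$5 applied to largest residents (Riverside Advocacy): Riverside Advocacy becomes $258,685.

North Transit: $151,575 · West Nutrition: $135,085 · Winslow Housing: $48,805 · Riverside Advocacy: $258,685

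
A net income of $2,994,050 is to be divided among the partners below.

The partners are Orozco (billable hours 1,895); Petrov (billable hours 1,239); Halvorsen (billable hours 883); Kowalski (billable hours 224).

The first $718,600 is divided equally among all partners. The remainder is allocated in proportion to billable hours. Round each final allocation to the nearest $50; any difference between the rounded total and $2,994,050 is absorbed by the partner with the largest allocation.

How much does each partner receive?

Orozco: $1,196,400; Petrov: $844,400; Halvorsen: $653,400; Kowalski: $299,850

$718,600 shared equally gives $179,650 per partner.
Remainder $2,275,450 by billable hours (total 4,241): Orozco 1,016,736.09 → $1,016,750; Petrov 664,768.34 → $664,750; Halvorsen 473,761.46 → $473,750; Kowalski 120,184.11 → $120,200.
Totals: Orozco $179,650 + $1,016,750 = $1,196,400; Petrov $179,650 + $664,750 = $844,400; Halvorsen $179,650 + $473,750 = $653,400; Kowalski $179,650 + $120,200 = $299,850.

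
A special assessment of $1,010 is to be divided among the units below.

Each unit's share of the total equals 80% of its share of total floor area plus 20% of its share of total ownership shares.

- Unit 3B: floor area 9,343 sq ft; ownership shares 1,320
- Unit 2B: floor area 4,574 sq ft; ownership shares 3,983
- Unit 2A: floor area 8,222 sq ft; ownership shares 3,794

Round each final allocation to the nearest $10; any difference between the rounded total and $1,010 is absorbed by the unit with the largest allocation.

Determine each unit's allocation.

Unit 3B: $370 · Unit 2B: $260 · Unit 2A: $380

Floor area total 22,139; ownership shares total 9,097.
Blended shares (80% floor area + 20% ownership shares): Unit 3B 0.3666; Unit 2B 0.2529; Unit 2A 0.3805.
Pro-rata amounts: Unit 3B 370.30; Unit 2B 255.38; Unit 2A 384.32.
At nearest $10: Unit 3B $370; Unit 2B $260; Unit 2A $380. Sum = $1,010.
Sum already equals the total — no adjustment.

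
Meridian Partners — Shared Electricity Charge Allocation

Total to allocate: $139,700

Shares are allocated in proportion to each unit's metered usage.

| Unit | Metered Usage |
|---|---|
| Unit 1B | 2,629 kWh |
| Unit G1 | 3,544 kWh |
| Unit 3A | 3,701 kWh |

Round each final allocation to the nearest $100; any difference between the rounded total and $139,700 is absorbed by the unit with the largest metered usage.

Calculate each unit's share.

Unit 1B: $37,200; Unit G1: $50,100; Unit 3A: $52,400

Combined metered usage = 2,629 + 3,544 + 3,701 = 9,874.
Proportional shares: Unit 1B 37,195.80; Unit G1 50,141.46; Unit 3A 52,362.74.
Rounded to nearest $100: Unit 1B $37,200; Unit G1 $50,100; Unit 3A $52,400. Sum = $139,700.
Sum already equals the total — no adjustment.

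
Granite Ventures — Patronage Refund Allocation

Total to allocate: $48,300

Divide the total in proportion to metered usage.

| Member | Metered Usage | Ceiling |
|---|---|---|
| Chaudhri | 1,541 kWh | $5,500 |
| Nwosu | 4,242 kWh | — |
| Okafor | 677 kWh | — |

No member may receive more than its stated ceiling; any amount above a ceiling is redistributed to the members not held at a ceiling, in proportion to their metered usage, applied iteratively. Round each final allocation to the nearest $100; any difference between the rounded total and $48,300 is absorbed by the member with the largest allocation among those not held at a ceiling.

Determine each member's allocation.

Chaudhri: $5,500; Nwosu: $36,900; Okafor: $5,900

Total metered usage = 6,460.
Unconstrained shares: Chaudhri 11,521.72; Nwosu 31,716.50; Okafor 5,061.78.
Held at cap: Chaudhri ($5,500); remaining pool $42,800 reallocated over remaining metered usage 4,919.
Remaining shares: Nwosu 36,909.45 → $36,900; Okafor 5,890.55 → $5,900.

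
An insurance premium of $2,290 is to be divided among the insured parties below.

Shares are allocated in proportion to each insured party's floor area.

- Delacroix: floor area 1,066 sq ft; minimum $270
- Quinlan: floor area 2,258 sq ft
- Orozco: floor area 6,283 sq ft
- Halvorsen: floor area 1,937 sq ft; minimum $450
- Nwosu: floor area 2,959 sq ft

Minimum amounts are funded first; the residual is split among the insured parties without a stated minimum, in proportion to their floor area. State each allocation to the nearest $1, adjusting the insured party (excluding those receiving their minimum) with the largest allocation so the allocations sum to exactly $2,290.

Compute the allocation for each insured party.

Delacroix: $270 · Quinlan: $308 · Orozco: $858 · Halvorsen: $450 · Nwosu: $404

Minimums first: Delacroix $270; Halvorsen $450. Residual $1,570.
Residual split over remaining floor area 11,500: Quinlan 308.27 → $308; Orozco 857.77 → $858; Nwosu 403.97 → $404.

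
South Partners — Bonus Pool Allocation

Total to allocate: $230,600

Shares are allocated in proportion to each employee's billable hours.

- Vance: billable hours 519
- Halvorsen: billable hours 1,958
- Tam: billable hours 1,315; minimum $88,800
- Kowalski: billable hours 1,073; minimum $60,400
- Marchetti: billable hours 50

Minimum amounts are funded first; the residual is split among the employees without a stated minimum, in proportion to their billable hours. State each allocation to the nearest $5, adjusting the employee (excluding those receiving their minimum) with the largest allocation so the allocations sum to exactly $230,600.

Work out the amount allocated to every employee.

Vance: $16,720; Halvorsen: $63,070; Tam: $88,800; Kowalski: $60,400; Marchetti: $1,610

Guaranteed amounts: Tam $88,800; Kowalski $60,400. Residual $81,400.
Residual split over remaining billable hours 2,527: Vance 16,718.08 → $16,720; Halvorsen 63,071.31 → $63,070; Marchetti 1,610.61 → $1,610.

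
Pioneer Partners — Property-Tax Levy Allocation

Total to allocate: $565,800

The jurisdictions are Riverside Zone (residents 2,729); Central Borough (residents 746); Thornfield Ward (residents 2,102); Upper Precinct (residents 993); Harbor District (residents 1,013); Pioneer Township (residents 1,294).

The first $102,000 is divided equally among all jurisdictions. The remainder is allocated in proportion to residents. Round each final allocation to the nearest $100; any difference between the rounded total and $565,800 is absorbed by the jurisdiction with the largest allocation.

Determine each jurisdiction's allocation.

Riverside Zone: $159,600 · Central Borough: $56,000 · Thornfield Ward: $126,800 · Upper Precinct: $68,900 · Harbor District: $69,900 · Pioneer Township: $84,600

$102,000 shared equally gives $17,000 per jurisdiction.
Remainder $463,800 by residents (total 8,877): Riverside Zone 142,583.10 → $142,600; Central Borough 38,976.55 → $39,000; Thornfield Ward 109,823.99 → $109,800; Upper Precinct 51,881.65 → $51,900; Harbor District 52,926.60 → $52,900; Pioneer Township 67,608.11 → $67,600.
Totals: Riverside Zone $17,000 + $142,600 = $159,600; Central Borough $17,000 + $39,000 = $56,000; Thornfield Ward $17,000 + $109,800 = $126,800; Upper Precinct $17,000 + $51,900 = $68,900; Harbor District $17,000 + $52,900 = $69,900; Pioneer Township $17,000 + $67,600 = $84,600.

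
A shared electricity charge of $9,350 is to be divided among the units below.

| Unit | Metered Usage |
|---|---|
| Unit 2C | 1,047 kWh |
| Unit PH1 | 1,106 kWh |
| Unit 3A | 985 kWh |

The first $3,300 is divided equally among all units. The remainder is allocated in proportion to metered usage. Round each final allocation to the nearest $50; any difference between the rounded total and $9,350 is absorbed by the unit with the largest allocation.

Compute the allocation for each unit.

$3,300 shared equally gives $1,100 per unit.
Remainder $6,050 by metered usage (total 3,138): Unit 2C 2,018.59 → $2,000; Unit PH1 2,132.35 → $2,150; Unit 3A 1,899.06 → $1,900.
Totals: Unit 2C $1,100 + $2,000 = $3,100; Unit PH1 $1,100 + $2,150 = $3,250; Unit 3A $1,100 + $1,900 = $3,000.

Unit 2C: $3,100 | Unit PH1: $3,250 | Unit 3A: $3,000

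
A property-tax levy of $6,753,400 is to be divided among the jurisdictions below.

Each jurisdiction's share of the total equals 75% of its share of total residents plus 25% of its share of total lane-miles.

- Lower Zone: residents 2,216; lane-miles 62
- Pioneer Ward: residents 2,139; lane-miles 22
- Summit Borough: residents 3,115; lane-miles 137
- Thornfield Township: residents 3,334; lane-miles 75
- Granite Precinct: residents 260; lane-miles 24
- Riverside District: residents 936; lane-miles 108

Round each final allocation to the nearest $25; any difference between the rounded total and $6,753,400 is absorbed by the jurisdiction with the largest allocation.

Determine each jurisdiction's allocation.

Totals — residents 12,000, lane-miles 428.
Blended shares (75% residents + 25% lane-miles): Lower Zone 0.1747; Pioneer Ward 0.1465; Summit Borough 0.2747; Thornfield Township 0.2522; Granite Precinct 0.0303; Riverside District 0.1216.
Raw shares: Lower Zone 1,179,919.97; Pioneer Ward 989,629.51; Summit Borough 1,855,232.35; Thornfield Township 1,703,095.45; Granite Precinct 204,416.58; Riverside District 821,106.14.
Rounded to nearest $25: Lower Zone $1,179,925; Pioneer Ward $989,625; Summit Borough $1,855,225; Thornfield Township $1,703,100; Granite Precinct $204,425; Riverside District $821,100. Sum = $6,753,400.
Rounded total matches; no reconciliation needed.

Lower Zone: $1,179,925 · Pioneer Ward: $989,625 · Summit Borough: $1,855,225 · Thornfield Township: $1,703,100 · Granite Precinct: $204,425 · Riverside District: $821,100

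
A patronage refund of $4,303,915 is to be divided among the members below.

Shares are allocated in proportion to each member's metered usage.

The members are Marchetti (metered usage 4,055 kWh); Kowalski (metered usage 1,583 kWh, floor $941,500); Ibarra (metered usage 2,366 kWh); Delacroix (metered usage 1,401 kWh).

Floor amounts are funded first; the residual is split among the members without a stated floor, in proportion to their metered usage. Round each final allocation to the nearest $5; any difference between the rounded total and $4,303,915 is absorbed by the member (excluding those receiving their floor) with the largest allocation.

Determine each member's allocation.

Marchetti: $1,743,105 · Kowalski: $941,500 · Ibarra: $1,017,065 · Delacroix: $602,245

Minimums first: Kowalski $941,500. Residual $3,362,415.
Residual split over remaining metered usage 7,822: Marchetti 1,743,108.26 → $1,743,110; Ibarra 1,017,063.91 → $1,017,065; Delacroix 602,242.83 → $602,245.
Rounding difference −$5 applied to Marchetti → $1,743,105.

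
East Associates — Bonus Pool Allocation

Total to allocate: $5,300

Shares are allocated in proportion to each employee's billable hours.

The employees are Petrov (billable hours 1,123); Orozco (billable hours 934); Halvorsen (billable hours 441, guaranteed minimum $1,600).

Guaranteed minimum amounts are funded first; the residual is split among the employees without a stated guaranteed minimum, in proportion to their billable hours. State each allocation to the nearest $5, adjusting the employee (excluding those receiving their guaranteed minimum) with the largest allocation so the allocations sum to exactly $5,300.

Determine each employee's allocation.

Guaranteed amounts: Halvorsen $1,600. Balance $3,700.
Balance split over remaining billable hours 2,057: Petrov 2,019.98 → $2,020; Orozco 1,680.02 → $1,680.

Petrov: $2,020; Orozco: $1,680; Halvorsen: $1,600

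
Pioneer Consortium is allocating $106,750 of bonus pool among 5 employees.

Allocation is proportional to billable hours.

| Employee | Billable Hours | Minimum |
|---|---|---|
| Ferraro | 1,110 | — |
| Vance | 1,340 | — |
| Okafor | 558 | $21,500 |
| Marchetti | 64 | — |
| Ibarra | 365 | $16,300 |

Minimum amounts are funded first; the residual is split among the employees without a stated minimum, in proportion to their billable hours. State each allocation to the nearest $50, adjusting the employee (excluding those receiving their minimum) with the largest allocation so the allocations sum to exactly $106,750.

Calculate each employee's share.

Ferraro: $30,450 · Vance: $36,750 · Okafor: $21,500 · Marchetti: $1,750 · Ibarra: $16,300

Fund the minimums — Okafor $21,500; Ibarra $16,300. Remaining pool $68,950.
Remaining pool split over remaining billable hours 2,514: Ferraro 30,443.32 → $30,450; Vance 36,751.39 → $36,750; Marchetti 1,755.29 → $1,750.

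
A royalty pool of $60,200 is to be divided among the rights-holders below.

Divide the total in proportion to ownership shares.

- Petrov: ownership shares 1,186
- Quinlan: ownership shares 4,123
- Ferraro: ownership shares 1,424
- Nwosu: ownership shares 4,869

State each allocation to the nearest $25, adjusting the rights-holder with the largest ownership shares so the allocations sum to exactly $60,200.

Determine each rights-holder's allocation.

Sum of ownership shares: 11,602.
Proportional shares: Petrov 1,186/11,602 × $60,200 = 6,153.87; Quinlan 4,123/11,602 × $60,200 = 21,393.26; Ferraro 1,424/11,602 × $60,200 = 7,388.80; Nwosu 4,869/11,602 × $60,200 = 25,264.08.
At nearest $25: Petrov $6,150; Quinlan $21,400; Ferraro $7,400; Nwosu $25,275. Sum = $60,225.
Difference $60,200 − $60,225 = −$25 applied to largest ownership shares (Nwosu): Nwosu becomes $25,250.

Petrov: $6,150; Quinlan: $21,400; Ferraro: $7,400; Nwosu: $25,250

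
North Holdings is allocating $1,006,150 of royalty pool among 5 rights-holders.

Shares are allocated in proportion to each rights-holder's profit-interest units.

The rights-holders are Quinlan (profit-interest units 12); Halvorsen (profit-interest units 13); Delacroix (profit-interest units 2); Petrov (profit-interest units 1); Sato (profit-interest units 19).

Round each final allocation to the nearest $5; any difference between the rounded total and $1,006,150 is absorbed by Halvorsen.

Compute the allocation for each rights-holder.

Quinlan: $256,890 · Halvorsen: $278,300 · Delacroix: $42,815 · Petrov: $21,405 · Sato: $406,740

Combined profit-interest units = 47.
Unrounded shares: Quinlan 12/47 × $1,006,150 = 256,889.36; Halvorsen 13/47 × $1,006,150 = 278,296.81; Delacroix 2/47 × $1,006,150 = 42,814.89; Petrov 1/47 × $1,006,150 = 21,407.45; Sato 19/47 × $1,006,150 = 406,741.49.
At nearest $5: Quinlan $256,890; Halvorsen $278,295; Delacroix $42,815; Petrov $21,405; Sato $406,740. Sum = $1,006,145.
Difference $1,006,150 − $1,006,145 = +$5 applied to Halvorsen: Halvorsen becomes $278,300.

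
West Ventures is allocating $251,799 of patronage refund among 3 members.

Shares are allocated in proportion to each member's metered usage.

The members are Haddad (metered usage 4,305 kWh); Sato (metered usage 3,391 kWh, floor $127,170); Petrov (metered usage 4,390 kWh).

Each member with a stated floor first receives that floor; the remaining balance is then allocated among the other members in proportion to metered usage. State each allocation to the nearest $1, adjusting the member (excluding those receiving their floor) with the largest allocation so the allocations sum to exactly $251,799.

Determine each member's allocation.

Haddad: $61,705 | Sato: $127,170 | Petrov: $62,924

Fund the minimums — Sato $127,170. Remaining pool $124,629.
Remaining pool split over remaining metered usage 8,695: Haddad 61,705.33 → $61,705; Petrov 62,923.67 → $62,924.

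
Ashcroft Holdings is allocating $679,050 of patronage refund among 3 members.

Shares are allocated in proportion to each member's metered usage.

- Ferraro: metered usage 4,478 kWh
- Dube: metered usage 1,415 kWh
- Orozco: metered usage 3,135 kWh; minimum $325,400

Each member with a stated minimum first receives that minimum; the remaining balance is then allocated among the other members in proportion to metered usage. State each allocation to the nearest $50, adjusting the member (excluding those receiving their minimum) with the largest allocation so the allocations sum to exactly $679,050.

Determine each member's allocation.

Fund the minimums — Orozco $325,400. Remaining pool $353,650.
Remaining pool split over remaining metered usage 5,893: Ferraro 268,733.19 → $268,750; Dube 84,916.81 → $84,900.

Ferraro: $268,750; Dube: $84,900; Orozco: $325,400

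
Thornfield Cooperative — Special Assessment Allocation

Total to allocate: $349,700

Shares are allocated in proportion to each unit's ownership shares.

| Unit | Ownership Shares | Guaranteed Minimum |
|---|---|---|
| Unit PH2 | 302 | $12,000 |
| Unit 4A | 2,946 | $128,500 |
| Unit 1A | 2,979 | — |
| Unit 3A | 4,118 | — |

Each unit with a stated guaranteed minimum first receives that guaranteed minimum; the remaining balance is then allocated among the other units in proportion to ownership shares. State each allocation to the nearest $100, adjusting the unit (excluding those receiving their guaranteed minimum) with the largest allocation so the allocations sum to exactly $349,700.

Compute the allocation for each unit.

Guaranteed amounts: Unit PH2 $12,000; Unit 4A $128,500. Balance $209,200.
Balance split over remaining ownership shares 7,097: Unit 1A 87,812.71 → $87,800; Unit 3A 121,387.29 → $121,400.

Unit PH2: $12,000 | Unit 4A: $128,500 | Unit 1A: $87,800 | Unit 3A: $121,400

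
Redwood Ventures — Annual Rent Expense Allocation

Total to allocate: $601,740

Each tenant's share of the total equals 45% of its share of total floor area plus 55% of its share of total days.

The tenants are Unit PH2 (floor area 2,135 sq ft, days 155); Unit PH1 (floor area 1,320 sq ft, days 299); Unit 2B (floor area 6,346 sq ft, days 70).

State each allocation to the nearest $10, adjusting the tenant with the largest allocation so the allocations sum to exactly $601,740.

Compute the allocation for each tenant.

Floor area total 9,801; days total 524.
Composite weights (45% floor area + 55% days): Unit PH2 0.2607; Unit PH1 0.3744; Unit 2B 0.3648.
Raw shares: Unit PH2 156,883.58; Unit PH1 225,316.69; Unit 2B 219,539.73.
After rounding ($10): Unit PH2 $156,880; Unit PH1 $225,320; Unit 2B $219,540. Sum = $601,740.
No rounding difference to absorb.

Unit PH2: $156,880 | Unit PH1: $225,320 | Unit 2B: $219,540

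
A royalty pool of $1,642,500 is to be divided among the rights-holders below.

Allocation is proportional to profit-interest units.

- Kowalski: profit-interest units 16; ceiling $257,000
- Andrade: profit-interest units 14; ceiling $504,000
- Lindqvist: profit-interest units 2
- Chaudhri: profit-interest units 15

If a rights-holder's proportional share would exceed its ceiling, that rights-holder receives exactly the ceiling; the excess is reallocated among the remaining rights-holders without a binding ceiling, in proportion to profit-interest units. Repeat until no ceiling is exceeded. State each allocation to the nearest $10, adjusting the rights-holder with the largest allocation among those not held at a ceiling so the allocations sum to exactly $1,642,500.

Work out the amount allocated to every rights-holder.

Kowalski: $257,000; Andrade: $504,000; Lindqvist: $103,710; Chaudhri: $777,790

Sum of profit-interest units: 47.
Pro-rata shares before constraints: Kowalski 559,148.94; Andrade 489,255.32; Lindqvist 69,893.62; Chaudhri 524,202.13.
Held at cap: Kowalski ($257,000); remaining pool $1,385,500 reallocated over remaining profit-interest units 31.
Held at cap: Andrade ($504,000); remaining pool $881,500 reallocated over remaining profit-interest units 17.
Redistributed shares: Lindqvist 103,705.88 → $103,710; Chaudhri 777,794.12 → $777,790.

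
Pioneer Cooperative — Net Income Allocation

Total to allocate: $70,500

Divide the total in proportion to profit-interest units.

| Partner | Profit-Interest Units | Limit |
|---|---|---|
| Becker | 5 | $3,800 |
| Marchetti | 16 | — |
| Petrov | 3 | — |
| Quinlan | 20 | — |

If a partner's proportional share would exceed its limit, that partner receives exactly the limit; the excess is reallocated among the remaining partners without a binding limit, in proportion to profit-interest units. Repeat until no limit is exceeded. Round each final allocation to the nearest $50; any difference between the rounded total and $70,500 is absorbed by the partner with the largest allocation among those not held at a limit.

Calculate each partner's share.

Becker: $3,800 | Marchetti: $27,350 | Petrov: $5,150 | Quinlan: $34,200

Profit-interest units total: 44.
Pro-rata shares before constraints: Becker 8,011.36; Marchetti 25,636.36; Petrov 4,806.82; Quinlan 32,045.45.
Capped: Becker ($3,800); remaining pool $66,700 reallocated over remaining profit-interest units 39.
Shares after redistribution: Marchetti 27,364.10 → $27,350; Petrov 5,130.77 → $5,150; Quinlan 34,205.13 → $34,200.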